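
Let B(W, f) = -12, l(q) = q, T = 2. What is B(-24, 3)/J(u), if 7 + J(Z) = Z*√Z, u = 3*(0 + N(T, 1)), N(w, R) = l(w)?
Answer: -84/167 - 72*√6/167 ≈ -1.5591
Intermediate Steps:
N(w, R) = w
u = 6 (u = 3*(0 + 2) = 3*2 = 6)
J(Z) = -7 + Z^(3/2) (J(Z) = -7 + Z*√Z = -7 + Z^(3/2))
B(-24, 3)/J(u) = -12/(-7 + 6^(3/2)) = -12/(-7 + 6*√6)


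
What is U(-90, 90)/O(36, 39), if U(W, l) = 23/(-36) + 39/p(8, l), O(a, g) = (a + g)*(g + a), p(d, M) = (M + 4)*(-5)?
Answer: -6107/47587500 ≈ -0.00012833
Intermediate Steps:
p(d, M) = -20 - 5*M (p(d, M) = (4 + M)*(-5) = -20 - 5*M)
O(a, g) = (a + g)**2 (O(a, g) = (a + g)*(a + g) = (a + g)**2)
U(W, l) = -23/36 + 39/(-20 - 5*l) (U(W, l) = 23/(-36) + 39/(-20 - 5*l) = 23*(-1/36) + 39/(-20 - 5*l) = -23/36 + 39/(-20 - 5*l))
U(-90, 90)/O(36, 39) = ((-1864 - 115*90)/(180*(4 + 90)))/((36 + 39)**2) = ((1/180)*(-1864 - 10350)/94)/(75**2) = ((1/180)*(1/94)*(-12214))/5625 = -6107/8460*1/5625 = -6107/47587500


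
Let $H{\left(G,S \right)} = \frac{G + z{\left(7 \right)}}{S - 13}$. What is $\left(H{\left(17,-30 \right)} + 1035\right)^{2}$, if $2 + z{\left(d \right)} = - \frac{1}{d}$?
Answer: $\frac{96989267761}{90601} \approx 1.0705 \cdot 10^{6}$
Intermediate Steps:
$z{\left(d \right)} = -2 - \frac{1}{d}$
$H{\left(G,S \right)} = \frac{- \frac{15}{7} + G}{-13 + S}$ ($H{\left(G,S \right)} = \frac{G - \frac{15}{7}}{S - 13} = \frac{G - \frac{15}{7}}{-13 + S} = \frac{- \frac{15}{7} + G}{-13 + S}$)
$\left(H{\left(17,-30 \right)} + 1035\right)^{2} = \left(\frac{- \frac{15}{7} + 17}{-13 - 30} + 1035\right)^{2} = \left(\frac{1}{-43} \cdot \frac{104}{7} + 1035\right)^{2} = \left(\left(- \frac{1}{43}\right) \frac{104}{7} + 1035\right)^{2} = \left(- \frac{104}{301} + 1035\right)^{2} = \left(\frac{311431}{301}\right)^{2} = \frac{96989267761}{90601}$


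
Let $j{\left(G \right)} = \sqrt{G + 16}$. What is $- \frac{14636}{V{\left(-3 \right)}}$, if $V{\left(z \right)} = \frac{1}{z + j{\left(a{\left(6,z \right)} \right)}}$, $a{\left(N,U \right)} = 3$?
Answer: $43908 - 14636 \sqrt{19} \approx -19889.0$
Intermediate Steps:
$j{\left(G \right)} = \sqrt{16 + G}$
$V{\left(z \right)} = \frac{1}{z + \sqrt{19}}$ ($V{\left(z \right)} = \frac{1}{z + \sqrt{16 + 3}} = \frac{1}{z + \sqrt{19}}$)
$- \frac{14636}{V{\left(-3 \right)}} = - \frac{14636}{\frac{1}{-3 + \sqrt{19}}} = - 14636 \left(-3 + \sqrt{19}\right) = 43908 - 14636 \sqrt{19}$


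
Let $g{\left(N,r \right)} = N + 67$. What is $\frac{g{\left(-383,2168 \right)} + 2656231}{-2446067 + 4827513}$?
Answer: $\frac{2655915}{2381446} \approx 1.1153$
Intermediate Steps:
$g{\left(N,r \right)} = 67 + N$
$\frac{g{\left(-383,2168 \right)} + 2656231}{-2446067 + 4827513} = \frac{\left(67 - 383\right) + 2656231}{-2446067 + 4827513} = \frac{-316 + 2656231}{2381446} = 2655915 \cdot \frac{1}{2381446} = \frac{2655915}{2381446}$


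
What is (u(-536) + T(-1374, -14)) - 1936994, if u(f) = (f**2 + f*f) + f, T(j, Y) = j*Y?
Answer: -1343702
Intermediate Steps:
T(j, Y) = Y*j
u(f) = f + 2*f**2 (u(f) = (f**2 + f**2) + f = 2*f**2 + f = f + 2*f**2)
(u(-536) + T(-1374, -14)) - 1936994 = (-536*(1 + 2*(-536)) - 14*(-1374)) - 1936994 = (-536*(1 - 1072) + 19236) - 1936994 = (-536*(-1071) + 19236) - 1936994 = (574056 + 19236) - 1936994 = 593292 - 1936994 = -1343702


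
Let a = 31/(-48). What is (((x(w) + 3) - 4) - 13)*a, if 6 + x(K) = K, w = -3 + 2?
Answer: 217/16 ≈ 13.563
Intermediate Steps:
w = -1
x(K) = -6 + K
a = -31/48 (a = 31*(-1/48) = -31/48 ≈ -0.64583)
(((x(w) + 3) - 4) - 13)*a = ((((-6 - 1) + 3) - 4) - 13)*(-31/48) = (((-7 + 3) - 4) - 13)*(-31/48) = ((-4 - 4) - 13)*(-31/48) = (-8 - 13)*(-31/48) = -21*(-31/48) = 217/16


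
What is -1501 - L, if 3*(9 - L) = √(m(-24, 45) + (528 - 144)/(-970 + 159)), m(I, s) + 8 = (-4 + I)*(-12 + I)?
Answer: -1510 + 2*√164352394/2433 ≈ -1499.5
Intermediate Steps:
m(I, s) = -8 + (-12 + I)*(-4 + I) (m(I, s) = -8 + (-4 + I)*(-12 + I) = -8 + (-12 + I)*(-4 + I))
L = 9 - 2*√164352394/2433 (L = 9 - √((40 + (-24)² - 16*(-24)) + (528 - 144)/(-970 + 159))/3 = 9 - √((40 + 576 + 384) + 384/(-811))/3 = 9 - √(1000 + 384*(-1/811))/3 = 9 - √(1000 - 384/811)/3 = 9 - 2*√164352394/2433 ≈ -1.5384)
-1501 - L = -1501 - (9 - 2*√164352394/2433) = -1501 + (-9 + 2*√164352394/2433) = -1510 + 2*√164352394/2433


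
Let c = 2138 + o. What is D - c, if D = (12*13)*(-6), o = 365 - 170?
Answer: -3269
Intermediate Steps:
o = 195
c = 2333 (c = 2138 + 195 = 2333)
D = -936 (D = 156*(-6) = -936)
D - c = -936 - 1*2333 = -936 - 2333 = -3269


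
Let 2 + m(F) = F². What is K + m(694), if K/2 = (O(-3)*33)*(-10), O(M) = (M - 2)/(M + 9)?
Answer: 482184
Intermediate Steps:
m(F) = -2 + F²
O(M) = (-2 + M)/(9 + M)
K = 550 (K = 2*((((-2 - 3)/(9 - 3))*33)*(-10)) = 2*(((-5/6)*33)*(-10)) = 2*((((⅙)*(-5))*33)*(-10)) = 2*(-⅚*33*(-10)) = 2*(-55/2*(-10)) = 2*275 = 550)
K + m(694) = 550 + (-2 + 694²) = 550 + (-2 + 481636) = 550 + 481634 = 482184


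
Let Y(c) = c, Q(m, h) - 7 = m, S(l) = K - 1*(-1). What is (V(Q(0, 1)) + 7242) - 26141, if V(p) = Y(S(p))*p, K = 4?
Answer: -18864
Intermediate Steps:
S(l) = 5 (S(l) = 4 - 1*(-1) = 4 + 1 = 5)
Q(m, h) = 7 + m
V(p) = 5*p
(V(Q(0, 1)) + 7242) - 26141 = (5*(7 + 0) + 7242) - 26141 = (5*7 + 7242) - 26141 = (35 + 7242) - 26141 = 7277 - 26141 = -18864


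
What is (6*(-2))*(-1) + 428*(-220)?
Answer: -94148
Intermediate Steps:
(6*(-2))*(-1) + 428*(-220) = -12*(-1) - 94160 = 12 - 94160 = -94148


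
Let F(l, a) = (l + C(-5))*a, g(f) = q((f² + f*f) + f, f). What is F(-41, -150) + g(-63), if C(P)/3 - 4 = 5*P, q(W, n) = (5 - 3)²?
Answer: 15604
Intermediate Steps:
q(W, n) = 4 (q(W, n) = 2² = 4)
C(P) = 12 + 15*P (C(P) = 12 + 3*(5*P) = 12 + 15*P)
g(f) = 4
F(l, a) = a*(-63 + l) (F(l, a) = (l + (12 + 15*(-5)))*a = (l + (12 - 75))*a = (l - 63)*a = (-63 + l)*a = a*(-63 + l))
F(-41, -150) + g(-63) = -150*(-63 - 41) + 4 = -150*(-104) + 4 = 15600 + 4 = 15604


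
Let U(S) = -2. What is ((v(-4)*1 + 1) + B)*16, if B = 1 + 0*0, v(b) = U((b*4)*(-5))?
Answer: 0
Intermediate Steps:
v(b) = -2
B = 1 (B = 1 + 0 = 1)
((v(-4)*1 + 1) + B)*16 = ((-2*1 + 1) + 1)*16 = ((-2 + 1) + 1)*16 = (-1 + 1)*16 = 0*16 = 0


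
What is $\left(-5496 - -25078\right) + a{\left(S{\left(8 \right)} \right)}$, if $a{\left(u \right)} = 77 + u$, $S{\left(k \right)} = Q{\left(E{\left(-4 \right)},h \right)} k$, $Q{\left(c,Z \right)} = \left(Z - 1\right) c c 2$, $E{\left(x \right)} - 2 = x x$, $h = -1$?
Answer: $9291$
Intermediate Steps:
$E{\left(x \right)} = 2 + x^{2}$ ($E{\left(x \right)} = 2 + x x = 2 + x^{2}$)
$Q{\left(c,Z \right)} = 2 c^{2} \left(-1 + Z\right)$ ($Q{\left(c,Z \right)} = \left(-1 + Z\right) c^{2} \cdot 2 = \left(-1 + Z\right) 2 c^{2} = 2 c^{2} \left(-1 + Z\right)$)
$S{\left(k \right)} = - 1296 k$ ($S{\left(k \right)} = 2 \left(2 + \left(-4\right)^{2}\right)^{2} \left(-1 - 1\right) k = 2 \left(2 + 16\right)^{2} \left(-2\right) k = 2 \cdot 18^{2} \left(-2\right) k = 2 \cdot 324 \left(-2\right) k = - 1296 k$)
$\left(-5496 - -25078\right) + a{\left(S{\left(8 \right)} \right)} = \left(-5496 - -25078\right) + \left(77 - 10368\right) = \left(-5496 + 25078\right) + \left(77 - 10368\right) = 19582 - 10291 = 9291$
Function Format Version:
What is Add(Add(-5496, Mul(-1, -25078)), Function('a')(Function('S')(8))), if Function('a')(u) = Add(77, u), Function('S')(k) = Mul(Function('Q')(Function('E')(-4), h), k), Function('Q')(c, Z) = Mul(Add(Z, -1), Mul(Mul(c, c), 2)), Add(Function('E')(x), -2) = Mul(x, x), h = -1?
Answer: 9291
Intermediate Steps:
Function('E')(x) = Add(2, Pow(x, 2)) (Function('E')(x) = Add(2, Mul(x, x)) = Add(2, Pow(x, 2)))
Function('Q')(c, Z) = Mul(2, Pow(c, 2), Add(-1, Z)) (Function('Q')(c, Z) = Mul(Add(-1, Z), Mul(Pow(c, 2), 2)) = Mul(Add(-1, Z), Mul(2, Pow(c, 2))) = Mul(2, Pow(c, 2), Add(-1, Z)))
Function('S')(k) = Mul(-1296, k) (Function('S')(k) = Mul(Mul(2, Pow(Add(2, Pow(-4, 2)), 2), Add(-1, -1)), k) = Mul(Mul(2, Pow(Add(2, 16), 2), -2), k) = Mul(Mul(2, Pow(18, 2), -2), k) = Mul(Mul(2, 324, -2), k) = Mul(-1296, k))
Add(Add(-5496, Mul(-1, -25078)), Function('a')(Function('S')(8))) = Add(Add(-5496, Mul(-1, -25078)), Add(77, Mul(-1296, 8))) = Add(Add(-5496, 25078), Add(77, -10368)) = Add(19582, -10291) = 9291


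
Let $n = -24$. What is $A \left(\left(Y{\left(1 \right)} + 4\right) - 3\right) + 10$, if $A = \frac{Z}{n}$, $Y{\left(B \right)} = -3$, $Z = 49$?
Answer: $\frac{169}{12} \approx 14.083$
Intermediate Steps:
$A = - \frac{49}{24}$ ($A = \frac{49}{-24} = 49 \left(- \frac{1}{24}\right) = - \frac{49}{24} \approx -2.0417$)
$A \left(\left(Y{\left(1 \right)} + 4\right) - 3\right) + 10 = - \frac{49 \left(\left(-3 + 4\right) - 3\right)}{24} + 10 = - \frac{49 \left(1 - 3\right)}{24} + 10 = \left(- \frac{49}{24}\right) \left(-2\right) + 10 = \frac{49}{12} + 10 = \frac{169}{12}$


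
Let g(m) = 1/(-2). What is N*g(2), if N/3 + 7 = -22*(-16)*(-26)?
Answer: 27477/2 ≈ 13739.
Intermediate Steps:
g(m) = -½
N = -27477 (N = -21 + 3*(-22*(-16)*(-26)) = -21 + 3*(352*(-26)) = -21 + 3*(-9152) = -21 - 27456 = -27477)
N*g(2) = -27477*(-½) = 27477/2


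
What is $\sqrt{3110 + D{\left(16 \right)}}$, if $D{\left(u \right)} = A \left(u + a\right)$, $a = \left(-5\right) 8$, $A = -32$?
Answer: $\sqrt{3878} \approx 62.274$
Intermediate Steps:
$a = -40$
$D{\left(u \right)} = 1280 - 32 u$ ($D{\left(u \right)} = - 32 \left(u - 40\right) = - 32 \left(-40 + u\right) = 1280 - 32 u$)
$\sqrt{3110 + D{\left(16 \right)}} = \sqrt{3110 + \left(1280 - 512\right)} = \sqrt{3110 + 768} = \sqrt{3878}$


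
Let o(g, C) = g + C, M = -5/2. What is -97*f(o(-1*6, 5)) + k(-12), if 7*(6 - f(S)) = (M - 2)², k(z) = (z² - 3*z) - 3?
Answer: -3483/28 ≈ -124.39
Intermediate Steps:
M = -5/2 (M = -5*½ = -5/2 ≈ -2.5000)
k(z) = -3 + z² - 3*z
o(g, C) = C + g
f(S) = 87/28 (f(S) = 6 - (-5/2 - 2)²/7 = 6 - (-9/2)²/7 = 6 - ⅐*81/4 = 6 - 81/28 = 87/28)
-97*f(o(-1*6, 5)) + k(-12) = -97*87/28 + (-3 + (-12)² - 3*(-12)) = -8439/28 + (-3 + 144 + 36) = -8439/28 + 177 = -3483/28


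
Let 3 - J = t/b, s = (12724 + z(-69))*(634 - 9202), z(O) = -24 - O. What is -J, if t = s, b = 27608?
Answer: -115008/29 ≈ -3965.8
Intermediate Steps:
s = -109404792 (s = (12724 + (-24 - 1*(-69)))*(634 - 9202) = (12724 + (-24 + 69))*(-8568) = (12724 + 45)*(-8568) = 12769*(-8568) = -109404792)
t = -109404792
J = 115008/29 (J = 3 - (-109404792)/27608 = 3 - 1*(-114921/29) = 3 + 114921/29 = 115008/29 ≈ 3965.8)
-J = -1*115008/29 = -115008/29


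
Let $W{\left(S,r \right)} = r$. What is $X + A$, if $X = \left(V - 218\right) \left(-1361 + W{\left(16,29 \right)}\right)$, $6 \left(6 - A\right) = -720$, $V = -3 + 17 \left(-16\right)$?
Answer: $656802$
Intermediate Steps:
$V = -275$ ($V = -3 - 272 = -275$)
$A = 126$ ($A = 6 - -120 = 6 + 120 = 126$)
$X = 656676$ ($X = \left(-275 - 218\right) \left(-1361 + 29\right) = \left(-493\right) \left(-1332\right) = 656676$)
$X + A = 656676 + 126 = 656802$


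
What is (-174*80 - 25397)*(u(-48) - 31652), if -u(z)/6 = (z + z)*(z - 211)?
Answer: 7109929012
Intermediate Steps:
u(z) = -12*z*(-211 + z) (u(z) = -6*(z + z)*(z - 211) = -6*2*z*(-211 + z) = -12*z*(-211 + z))
(-174*80 - 25397)*(u(-48) - 31652) = (-174*80 - 25397)*(12*(-48)*(211 - 1*(-48)) - 31652) = (-13920 - 25397)*(12*(-48)*(211 + 48) - 31652) = -39317*(12*(-48)*259 - 31652) = -39317*(-149184 - 31652) = -39317*(-180836) = 7109929012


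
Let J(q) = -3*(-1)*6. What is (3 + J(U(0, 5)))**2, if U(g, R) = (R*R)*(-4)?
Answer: 441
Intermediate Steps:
U(g, R) = -4*R**2 (U(g, R) = R**2*(-4) = -4*R**2)
J(q) = 18 (J(q) = 3*6 = 18)
(3 + J(U(0, 5)))**2 = (3 + 18)**2 = 21**2 = 441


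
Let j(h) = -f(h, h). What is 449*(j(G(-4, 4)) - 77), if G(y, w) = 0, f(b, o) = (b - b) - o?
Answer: -34573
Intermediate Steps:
f(b, o) = -o (f(b, o) = 0 - o = -o)
j(h) = h (j(h) = -(-1)*h = h)
449*(j(G(-4, 4)) - 77) = 449*(0 - 77) = 449*(-77) = -34573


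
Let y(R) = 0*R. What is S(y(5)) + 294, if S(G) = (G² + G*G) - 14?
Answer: 280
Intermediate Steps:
y(R) = 0
S(G) = -14 + 2*G² (S(G) = (G² + G²) - 14 = 2*G² - 14 = -14 + 2*G²)
S(y(5)) + 294 = (-14 + 2*0²) + 294 = (-14 + 2*0) + 294 = (-14 + 0) + 294 = -14 + 294 = 280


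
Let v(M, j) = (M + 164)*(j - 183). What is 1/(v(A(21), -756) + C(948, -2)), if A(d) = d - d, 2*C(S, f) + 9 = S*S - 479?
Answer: 1/295112 ≈ 3.3885e-6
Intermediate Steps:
C(S, f) = -244 + S²/2 (C(S, f) = -9/2 + (S*S - 479)/2 = -9/2 + (S² - 479)/2 = -9/2 + (-479 + S²)/2 = -9/2 + (-479/2 + S²/2) = -244 + S²/2)
A(d) = 0
v(M, j) = (-183 + j)*(164 + M) (v(M, j) = (164 + M)*(-183 + j) = (-183 + j)*(164 + M))
1/(v(A(21), -756) + C(948, -2)) = 1/((-30012 - 183*0 + 164*(-756) + 0*(-756)) + (-244 + (½)*948²)) = 1/((-30012 + 0 - 123984 + 0) + (-244 + (½)*898704)) = 1/(-153996 + (-244 + 449352)) = 1/(-153996 + 449108) = 1/295112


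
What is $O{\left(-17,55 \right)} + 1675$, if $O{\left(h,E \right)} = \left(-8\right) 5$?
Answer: $1635$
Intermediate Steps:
$O{\left(h,E \right)} = -40$
$O{\left(-17,55 \right)} + 1675 = -40 + 1675 = 1635$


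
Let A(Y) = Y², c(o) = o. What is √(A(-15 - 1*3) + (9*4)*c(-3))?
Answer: 6*√6 ≈ 14.697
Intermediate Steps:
√(A(-15 - 1*3) + (9*4)*c(-3)) = √((-15 - 1*3)² + (9*4)*(-3)) = √((-15 - 3)² + 36*(-3)) = √((-18)² - 108) = √(324 - 108) = √216 = 6*√6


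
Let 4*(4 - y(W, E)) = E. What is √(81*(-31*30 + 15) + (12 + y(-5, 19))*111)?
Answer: 3*I*√32385/2 ≈ 269.94*I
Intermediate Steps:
y(W, E) = 4 - E/4
√(81*(-31*30 + 15) + (12 + y(-5, 19))*111) = √(81*(-31*30 + 15) + (12 + (4 - ¼*19))*111) = √(81*(-930 + 15) + (12 + (4 - 19/4))*111) = √(81*(-915) + (12 - ¾)*111) = √(-74115 + (45/4)*111) = √(-74115 + 4995/4) = √(-291465/4) = 3*I*√32385/2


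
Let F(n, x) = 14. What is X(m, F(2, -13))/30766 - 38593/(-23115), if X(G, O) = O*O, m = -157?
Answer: 595941389/355578045 ≈ 1.6760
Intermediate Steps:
X(G, O) = O²
X(m, F(2, -13))/30766 - 38593/(-23115) = 14²/30766 - 38593/(-23115) = 196*(1/30766) - 38593*(-1/23115) = 98/15383 + 38593/23115 = 595941389/355578045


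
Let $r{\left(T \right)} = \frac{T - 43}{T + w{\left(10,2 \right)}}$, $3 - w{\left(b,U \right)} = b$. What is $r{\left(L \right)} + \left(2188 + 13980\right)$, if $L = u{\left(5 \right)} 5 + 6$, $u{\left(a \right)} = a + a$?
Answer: $\frac{792245}{49} \approx 16168.0$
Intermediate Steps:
$u{\left(a \right)} = 2 a$
$w{\left(b,U \right)} = 3 - b$
$L = 56$ ($L = 2 \cdot 5 \cdot 5 + 6 = 10 \cdot 5 + 6 = 50 + 6 = 56$)
$r{\left(T \right)} = \frac{-43 + T}{-7 + T}$ ($r{\left(T \right)} = \frac{T - 43}{T + \left(3 - 10\right)} = \frac{-43 + T}{T + \left(3 - 10\right)} = \frac{-43 + T}{T - 7} = \frac{-43 + T}{-7 + T}$)
$r{\left(L \right)} + \left(2188 + 13980\right) = \frac{-43 + 56}{-7 + 56} + \left(2188 + 13980\right) = \frac{1}{49} \cdot 13 + 16168 = \frac{13}{49} + 16168 = \frac{792245}{49}$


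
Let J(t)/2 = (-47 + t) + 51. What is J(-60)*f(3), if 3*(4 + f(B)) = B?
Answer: 336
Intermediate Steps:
f(B) = -4 + B/3
J(t) = 8 + 2*t (J(t) = 2*((-47 + t) + 51) = 2*(4 + t) = 8 + 2*t)
J(-60)*f(3) = (8 + 2*(-60))*(-4 + (⅓)*3) = (8 - 120)*(-4 + 1) = -112*(-3) = 336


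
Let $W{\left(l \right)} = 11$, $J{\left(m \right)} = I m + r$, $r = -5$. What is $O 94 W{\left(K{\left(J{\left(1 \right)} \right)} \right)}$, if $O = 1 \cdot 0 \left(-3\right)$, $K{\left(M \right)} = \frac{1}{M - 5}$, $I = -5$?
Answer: $0$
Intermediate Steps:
$J{\left(m \right)} = -5 - 5 m$ ($J{\left(m \right)} = - 5 m - 5 = -5 - 5 m$)
$K{\left(M \right)} = \frac{1}{-5 + M}$
$O = 0$ ($O = 0 \left(-3\right) = 0$)
$O 94 W{\left(K{\left(J{\left(1 \right)} \right)} \right)} = 0 \cdot 94 \cdot 11 = 0 \cdot 11 = 0$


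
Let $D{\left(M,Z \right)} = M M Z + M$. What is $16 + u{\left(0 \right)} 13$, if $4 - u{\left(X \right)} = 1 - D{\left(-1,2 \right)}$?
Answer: $68$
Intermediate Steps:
$D{\left(M,Z \right)} = M + Z M^{2}$ ($D{\left(M,Z \right)} = M^{2} Z + M = Z M^{2} + M = M + Z M^{2}$)
$u{\left(X \right)} = 4$ ($u{\left(X \right)} = 4 - \left(1 - - (1 - 2)\right) = 4 - \left(1 - \left(-1\right) \left(-1\right)\right) = 4 - \left(1 - 1\right) = 4 - 0 = 4 + 0 = 4$)
$16 + u{\left(0 \right)} 13 = 16 + 4 \cdot 13 = 16 + 52 = 68$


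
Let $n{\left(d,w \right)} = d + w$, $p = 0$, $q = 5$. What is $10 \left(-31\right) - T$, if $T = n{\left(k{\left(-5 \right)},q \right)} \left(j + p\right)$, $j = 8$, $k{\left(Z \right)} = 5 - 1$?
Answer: $-382$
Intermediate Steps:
$k{\left(Z \right)} = 4$
$T = 72$ ($T = \left(4 + 5\right) \left(8 + 0\right) = 9 \cdot 8 = 72$)
$10 \left(-31\right) - T = 10 \left(-31\right) - 72 = -310 - 72 = -382$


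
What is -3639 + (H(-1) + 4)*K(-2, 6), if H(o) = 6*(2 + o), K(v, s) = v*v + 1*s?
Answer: -3539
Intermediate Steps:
K(v, s) = s + v² (K(v, s) = v² + s = s + v²)
H(o) = 12 + 6*o
-3639 + (H(-1) + 4)*K(-2, 6) = -3639 + ((12 + 6*(-1)) + 4)*(6 + (-2)²) = -3639 + ((12 - 6) + 4)*(6 + 4) = -3639 + (6 + 4)*10 = -3639 + 10*10 = -3639 + 100 = -3539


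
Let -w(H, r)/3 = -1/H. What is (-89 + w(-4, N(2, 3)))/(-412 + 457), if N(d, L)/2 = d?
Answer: -359/180 ≈ -1.9944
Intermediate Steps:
N(d, L) = 2*d
w(H, r) = 3/H (w(H, r) = -(-3)/H = 3/H)
(-89 + w(-4, N(2, 3)))/(-412 + 457) = (-89 + 3/(-4))/(-412 + 457) = (-89 + 3*(-¼))/45 = (-89 - ¾)*(1/45) = -359/4*1/45 = -359/180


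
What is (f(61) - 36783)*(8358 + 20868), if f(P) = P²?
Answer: -966270012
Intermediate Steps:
(f(61) - 36783)*(8358 + 20868) = (61² - 36783)*(8358 + 20868) = (3721 - 36783)*29226 = -33062*29226 = -966270012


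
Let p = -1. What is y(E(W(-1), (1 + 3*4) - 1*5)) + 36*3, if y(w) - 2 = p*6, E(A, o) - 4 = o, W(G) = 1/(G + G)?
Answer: 104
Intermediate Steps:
W(G) = 1/(2*G)
E(A, o) = 4 + o
y(w) = -4 (y(w) = 2 - 1*6 = 2 - 6 = -4)
y(E(W(-1), (1 + 3*4) - 1*5)) + 36*3 = -4 + 36*3 = -4 + 108 = 104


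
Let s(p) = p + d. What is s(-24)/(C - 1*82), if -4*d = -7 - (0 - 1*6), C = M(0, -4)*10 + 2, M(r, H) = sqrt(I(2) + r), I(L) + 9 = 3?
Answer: 19/70 + 19*I*sqrt(6)/560 ≈ 0.27143 + 0.083108*I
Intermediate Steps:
I(L) = -6 (I(L) = -9 + 3 = -6)
M(r, H) = sqrt(-6 + r)
C = 2 + 10*I*sqrt(6) (C = sqrt(-6 + 0)*10 + 2 = sqrt(-6)*10 + 2 = (I*sqrt(6))*10 + 2 = 10*I*sqrt(6) + 2 = 2 + 10*I*sqrt(6) ≈ 2.0 + 24.495*I)
d = 1/4 (d = -(-7 - (0 - 1*6))/4 = -(-7 - (0 - 6))/4 = -(-7 - 1*(-6))/4 = -(-7 + 6)/4 = -1/4*(-1) = 1/4 ≈ 0.25000)
s(p) = 1/4 + p (s(p) = p + 1/4 = 1/4 + p)
s(-24)/(C - 1*82) = (1/4 - 24)/((2 + 10*I*sqrt(6)) - 1*82) = -95/(4*((2 + 10*I*sqrt(6)) - 82)) = -95/(4*(-80 + 10*I*sqrt(6)))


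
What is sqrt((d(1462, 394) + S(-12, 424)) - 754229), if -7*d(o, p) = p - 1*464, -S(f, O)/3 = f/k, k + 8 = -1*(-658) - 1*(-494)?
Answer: 5*I*sqrt(2467683790)/286 ≈ 868.46*I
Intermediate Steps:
k = 1144 (k = -8 + (-1*(-658) - 1*(-494)) = -8 + (658 + 494) = -8 + 1152 = 1144)
S(f, O) = -3*f/1144
d(o, p) = 464/7 - p/7 (d(o, p) = -(p - 1*464)/7 = -(p - 464)/7 = -(-464 + p)/7 = 464/7 - p/7)
sqrt((d(1462, 394) + S(-12, 424)) - 754229) = sqrt(((464/7 - 1/7*394) - 3/1144*(-12)) - 754229) = sqrt(((464/7 - 394/7) + 9/286) - 754229) = sqrt((10 + 9/286) - 754229) = sqrt(2869/286 - 754229) = sqrt(-215706625/286) = 5*I*sqrt(2467683790)/286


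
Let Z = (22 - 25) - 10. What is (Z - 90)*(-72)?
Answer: 7416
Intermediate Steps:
Z = -13 (Z = -3 - 10 = -13)
(Z - 90)*(-72) = (-13 - 90)*(-72) = -103*(-72) = 7416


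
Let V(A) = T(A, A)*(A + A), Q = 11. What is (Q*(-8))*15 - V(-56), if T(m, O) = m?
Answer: -7592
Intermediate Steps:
V(A) = 2*A**2 (V(A) = A*(A + A) = A*(2*A) = 2*A**2)
(Q*(-8))*15 - V(-56) = (11*(-8))*15 - 2*(-56)**2 = -88*15 - 2*3136 = -1320 - 1*6272 = -1320 - 6272 = -7592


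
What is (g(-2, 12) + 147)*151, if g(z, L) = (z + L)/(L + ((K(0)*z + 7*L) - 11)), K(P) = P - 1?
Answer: 1932649/87 ≈ 22214.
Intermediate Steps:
K(P) = -1 + P
g(z, L) = (L + z)/(-11 - z + 8*L) (g(z, L) = (z + L)/(L + (((-1 + 0)*z + 7*L) - 11)) = (L + z)/(L + ((-z + 7*L) - 11)) = (L + z)/(L + (-11 - z + 7*L)) = (L + z)/(-11 - z + 8*L))
(g(-2, 12) + 147)*151 = ((12 - 2)/(-11 - 1*(-2) + 8*12) + 147)*151 = (10/(-11 + 2 + 96) + 147)*151 = (10/87 + 147)*151 = (12799/87)*151 = 1932649/87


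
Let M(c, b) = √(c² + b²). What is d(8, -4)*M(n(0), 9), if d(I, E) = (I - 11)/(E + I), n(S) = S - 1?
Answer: -3*√82/4 ≈ -6.7915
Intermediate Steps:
n(S) = -1 + S
M(c, b) = √(b² + c²)
d(I, E) = (-11 + I)/(E + I)
d(8, -4)*M(n(0), 9) = ((-11 + 8)/(-4 + 8))*√(9² + (-1 + 0)²) = (-3/4)*√(81 + (-1)²) = ((¼)*(-3))*√(81 + 1) = -3*√82/4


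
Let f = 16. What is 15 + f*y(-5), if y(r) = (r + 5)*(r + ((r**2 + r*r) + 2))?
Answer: 15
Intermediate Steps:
y(r) = (5 + r)*(2 + r + 2*r**2) (y(r) = (5 + r)*(r + ((r**2 + r**2) + 2)) = (5 + r)*(r + (2*r**2 + 2)) = (5 + r)*(r + (2 + 2*r**2)) = (5 + r)*(2 + r + 2*r**2))
15 + f*y(-5) = 15 + 16*(10 + 2*(-5)**3 + 7*(-5) + 11*(-5)**2) = 15 + 16*(10 + 2*(-125) - 35 + 11*25) = 15 + 16*(10 - 250 - 35 + 275) = 15 + 16*0 = 15 + 0 = 15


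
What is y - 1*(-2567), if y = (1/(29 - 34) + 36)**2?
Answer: 96216/25 ≈ 3848.6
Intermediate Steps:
y = 32041/25 (y = (1/(-5) + 36)**2 = (-1/5 + 36)**2 = (179/5)**2 = 32041/25 ≈ 1281.6)
y - 1*(-2567) = 32041/25 - 1*(-2567) = 32041/25 + 2567 = 96216/25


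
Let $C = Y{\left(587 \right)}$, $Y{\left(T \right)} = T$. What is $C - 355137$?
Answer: $-354550$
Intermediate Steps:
$C = 587$
$C - 355137 = 587 - 355137 = -354550$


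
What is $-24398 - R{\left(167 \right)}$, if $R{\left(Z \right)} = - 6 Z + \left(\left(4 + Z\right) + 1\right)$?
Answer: $-23568$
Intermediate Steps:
$R{\left(Z \right)} = 5 - 5 Z$ ($R{\left(Z \right)} = - 6 Z + \left(5 + Z\right) = 5 - 5 Z$)
$-24398 - R{\left(167 \right)} = -24398 - \left(5 - 835\right) = -24398 - -830 = -24398 + 830 = -23568$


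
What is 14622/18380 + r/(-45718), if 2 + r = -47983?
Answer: 193806612/105037105 ≈ 1.8451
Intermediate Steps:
r = -47985 (r = -2 - 47983 = -47985)
14622/18380 + r/(-45718) = 14622/18380 - 47985/(-45718) = 14622*(1/18380) - 47985*(-1/45718) = 7311/9190 + 47985/45718 = 193806612/105037105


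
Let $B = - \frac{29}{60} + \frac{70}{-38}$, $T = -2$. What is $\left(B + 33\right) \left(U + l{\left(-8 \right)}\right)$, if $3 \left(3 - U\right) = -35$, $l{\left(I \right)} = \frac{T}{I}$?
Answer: $\frac{6259451}{13680} \approx 457.56$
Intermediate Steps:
$l{\left(I \right)} = - \frac{2}{I}$
$U = \frac{44}{3}$ ($U = 3 - - \frac{35}{3} = 3 + \frac{35}{3} = \frac{44}{3} \approx 14.667$)
$B = - \frac{2651}{1140}$ ($B = \left(-29\right) \frac{1}{60} + 70 \left(- \frac{1}{38}\right) = - \frac{29}{60} - \frac{35}{19} = - \frac{2651}{1140} \approx -2.3254$)
$\left(B + 33\right) \left(U + l{\left(-8 \right)}\right) = \left(- \frac{2651}{1140} + 33\right) \left(\frac{44}{3} - \frac{2}{-8}\right) = \frac{34969 \left(\frac{44}{3} - - \frac{1}{4}\right)}{1140} = \frac{34969 \left(\frac{44}{3} + \frac{1}{4}\right)}{1140} = \frac{34969}{1140} \cdot \frac{179}{12} = \frac{6259451}{13680}$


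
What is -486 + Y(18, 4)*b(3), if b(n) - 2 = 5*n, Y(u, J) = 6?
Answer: -384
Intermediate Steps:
b(n) = 2 + 5*n
-486 + Y(18, 4)*b(3) = -486 + 6*(2 + 5*3) = -486 + 6*(2 + 15) = -486 + 6*17 = -486 + 102 = -384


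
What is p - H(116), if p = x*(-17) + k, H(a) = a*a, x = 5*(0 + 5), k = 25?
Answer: -13856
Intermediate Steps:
x = 25 (x = 5*5 = 25)
H(a) = a**2
p = -400 (p = 25*(-17) + 25 = -425 + 25 = -400)
p - H(116) = -400 - 1*116**2 = -400 - 1*13456 = -400 - 13456 = -13856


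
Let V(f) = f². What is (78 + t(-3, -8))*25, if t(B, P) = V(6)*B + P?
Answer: -950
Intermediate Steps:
t(B, P) = P + 36*B (t(B, P) = 6²*B + P = 36*B + P = P + 36*B)
(78 + t(-3, -8))*25 = (78 + (-8 + 36*(-3)))*25 = (78 + (-8 - 108))*25 = (78 - 116)*25 = -38*25 = -950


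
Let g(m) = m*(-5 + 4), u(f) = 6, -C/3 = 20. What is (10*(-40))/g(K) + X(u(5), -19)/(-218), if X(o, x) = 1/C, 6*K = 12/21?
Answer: 54936001/13080 ≈ 4200.0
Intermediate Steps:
C = -60 (C = -3*20 = -60)
K = 2/21 (K = (12/21)/6 = (12*(1/21))/6 = (⅙)*(4/7) = 2/21 ≈ 0.095238)
g(m) = -m (g(m) = m*(-1) = -m)
X(o, x) = -1/60 (X(o, x) = 1/(-60) = -1/60)
(10*(-40))/g(K) + X(u(5), -19)/(-218) = (10*(-40))/((-1*2/21)) - 1/60/(-218) = -400/(-2/21) - 1/60*(-1/218) = -400*(-21/2) + 1/13080 = 4200 + 1/13080 = 54936001/13080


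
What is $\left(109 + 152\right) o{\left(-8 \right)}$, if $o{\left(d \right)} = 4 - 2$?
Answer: $522$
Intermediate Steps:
$o{\left(d \right)} = 2$
$\left(109 + 152\right) o{\left(-8 \right)} = \left(109 + 152\right) 2 = 261 \cdot 2 = 522$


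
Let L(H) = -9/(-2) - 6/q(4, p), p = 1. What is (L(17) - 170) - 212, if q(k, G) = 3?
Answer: -759/2 ≈ -379.50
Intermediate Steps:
L(H) = 5/2 (L(H) = -9/(-2) - 6/3 = -9*(-½) - 6*⅓ = 9/2 - 2 = 5/2)
(L(17) - 170) - 212 = (5/2 - 170) - 212 = -335/2 - 212 = -759/2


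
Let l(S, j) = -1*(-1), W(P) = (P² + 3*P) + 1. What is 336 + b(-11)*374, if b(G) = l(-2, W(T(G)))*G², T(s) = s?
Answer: 45590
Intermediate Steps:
W(P) = 1 + P² + 3*P
l(S, j) = 1
b(G) = G² (b(G) = 1*G² = G²)
336 + b(-11)*374 = 336 + (-11)²*374 = 336 + 121*374 = 336 + 45254 = 45590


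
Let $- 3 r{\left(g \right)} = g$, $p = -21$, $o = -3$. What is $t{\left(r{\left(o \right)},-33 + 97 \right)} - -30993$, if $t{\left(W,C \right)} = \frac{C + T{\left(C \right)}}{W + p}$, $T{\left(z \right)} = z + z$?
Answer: $\frac{154917}{5} \approx 30983.0$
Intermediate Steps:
$T{\left(z \right)} = 2 z$
$r{\left(g \right)} = - \frac{g}{3}$
$t{\left(W,C \right)} = \frac{3 C}{-21 + W}$ ($t{\left(W,C \right)} = \frac{C + 2 C}{W - 21} = \frac{3 C}{-21 + W}$)
$t{\left(r{\left(o \right)},-33 + 97 \right)} - -30993 = \frac{3 \left(-33 + 97\right)}{-21 - -1} - -30993 = 3 \cdot 64 \frac{1}{-21 + 1} + 30993 = 3 \cdot 64 \frac{1}{-20} + 30993 = 3 \cdot 64 \left(- \frac{1}{20}\right) + 30993 = - \frac{48}{5} + 30993 = \frac{154917}{5}$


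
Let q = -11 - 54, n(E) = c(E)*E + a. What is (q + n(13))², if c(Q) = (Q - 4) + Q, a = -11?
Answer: 44100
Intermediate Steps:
c(Q) = -4 + 2*Q (c(Q) = (-4 + Q) + Q = -4 + 2*Q)
n(E) = -11 + E*(-4 + 2*E) (n(E) = (-4 + 2*E)*E - 11 = E*(-4 + 2*E) - 11 = -11 + E*(-4 + 2*E))
q = -65
(q + n(13))² = (-65 + (-11 + 2*13*(-2 + 13)))² = (-65 + (-11 + 2*13*11))² = (-65 + (-11 + 286))² = (-65 + 275)² = 210² = 44100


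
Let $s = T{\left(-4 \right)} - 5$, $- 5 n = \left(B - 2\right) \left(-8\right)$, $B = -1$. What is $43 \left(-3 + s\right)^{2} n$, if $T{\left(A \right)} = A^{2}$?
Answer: $- \frac{66048}{5} \approx -13210.0$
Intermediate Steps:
$n = - \frac{24}{5}$ ($n = - \frac{\left(-1 - 2\right) \left(-8\right)}{5} = - \frac{\left(-3\right) \left(-8\right)}{5} = \left(- \frac{1}{5}\right) 24 = - \frac{24}{5} \approx -4.8$)
$s = 11$ ($s = \left(-4\right)^{2} - 5 = 16 - 5 = 11$)
$43 \left(-3 + s\right)^{2} n = 43 \left(-3 + 11\right)^{2} \left(- \frac{24}{5}\right) = 43 \cdot 8^{2} \left(- \frac{24}{5}\right) = 43 \cdot 64 \left(- \frac{24}{5}\right) = 2752 \left(- \frac{24}{5}\right) = - \frac{66048}{5}$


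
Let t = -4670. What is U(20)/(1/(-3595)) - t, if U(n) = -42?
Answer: 155660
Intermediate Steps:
U(20)/(1/(-3595)) - t = -42/(1/(-3595)) - 1*(-4670) = -42/(-1/3595) + 4670 = -42*(-3595) + 4670 = 150990 + 4670 = 155660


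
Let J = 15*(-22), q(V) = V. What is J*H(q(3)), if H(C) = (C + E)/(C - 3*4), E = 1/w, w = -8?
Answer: 1265/12 ≈ 105.42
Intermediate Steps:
J = -330
E = -⅛ (E = 1/(-8) = -⅛ ≈ -0.12500)
H(C) = (-⅛ + C)/(-12 + C) (H(C) = (C - ⅛)/(C - 3*4) = (-⅛ + C)/(C - 12) = (-⅛ + C)/(-12 + C))
J*H(q(3)) = -330*(-⅛ + 3)/(-12 + 3) = -330*23/((-9)*8) = -(-110)*23/(3*8) = -330*(-23/72) = 1265/12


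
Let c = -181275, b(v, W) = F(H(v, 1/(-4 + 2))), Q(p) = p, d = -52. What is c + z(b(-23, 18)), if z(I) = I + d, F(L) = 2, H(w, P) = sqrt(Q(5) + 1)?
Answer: -181325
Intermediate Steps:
H(w, P) = sqrt(6) (H(w, P) = sqrt(5 + 1) = sqrt(6))
b(v, W) = 2
z(I) = -52 + I (z(I) = I - 52 = -52 + I)
c + z(b(-23, 18)) = -181275 + (-52 + 2) = -181275 - 50 = -181325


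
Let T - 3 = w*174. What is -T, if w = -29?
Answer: 5043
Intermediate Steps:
T = -5043 (T = 3 - 29*174 = 3 - 5046 = -5043)
-T = -1*(-5043) = 5043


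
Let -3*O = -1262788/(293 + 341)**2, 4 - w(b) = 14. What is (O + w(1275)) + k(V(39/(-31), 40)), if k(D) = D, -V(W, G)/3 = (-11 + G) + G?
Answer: -65102642/301467 ≈ -215.95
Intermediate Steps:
V(W, G) = 33 - 6*G (V(W, G) = -3*((-11 + G) + G) = -3*(-11 + 2*G) = 33 - 6*G)
w(b) = -10 (w(b) = 4 - 1*14 = 4 - 14 = -10)
O = 315697/301467 (O = -(-1262788)/(3*((293 + 341)**2)) = -(-1262788)/(3*(634**2)) = -(-1262788)/(3*401956) = -1/3*(-315697/100489) = 315697/301467 ≈ 1.0472)
(O + w(1275)) + k(V(39/(-31), 40)) = (315697/301467 - 10) + (33 - 6*40) = -2698973/301467 + (33 - 240) = -2698973/301467 - 207 = -65102642/301467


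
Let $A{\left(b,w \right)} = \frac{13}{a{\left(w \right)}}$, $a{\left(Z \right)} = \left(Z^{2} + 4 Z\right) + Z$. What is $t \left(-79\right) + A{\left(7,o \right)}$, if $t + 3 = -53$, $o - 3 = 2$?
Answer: $\frac{221213}{50} \approx 4424.3$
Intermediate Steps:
$o = 5$ ($o = 3 + 2 = 5$)
$a{\left(Z \right)} = Z^{2} + 5 Z$
$t = -56$ ($t = -3 - 53 = -56$)
$A{\left(b,w \right)} = \frac{13}{w \left(5 + w\right)}$
$t \left(-79\right) + A{\left(7,o \right)} = \left(-56\right) \left(-79\right) + \frac{13}{5 \left(5 + 5\right)} = 4424 + 13 \cdot \frac{1}{5} \cdot \frac{1}{10} = 4424 + \frac{13}{50} = \frac{221213}{50}$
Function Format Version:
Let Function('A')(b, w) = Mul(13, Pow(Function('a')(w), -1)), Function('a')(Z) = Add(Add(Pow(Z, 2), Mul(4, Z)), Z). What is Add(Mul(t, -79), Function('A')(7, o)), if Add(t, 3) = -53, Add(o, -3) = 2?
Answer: Rational(221213, 50) ≈ 4424.3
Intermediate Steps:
o = 5 (o = Add(3, 2) = 5)
Function('a')(Z) = Add(Pow(Z, 2), Mul(5, Z))
t = -56 (t = Add(-3, -53) = -56)
Function('A')(b, w) = Mul(13, Pow(w, -1), Pow(Add(5, w), -1)) (Function('A')(b, w) = Mul(13, Pow(Mul(w, Add(5, w)), -1)) = Mul(13, Mul(Pow(w, -1), Pow(Add(5, w), -1))) = Mul(13, Pow(w, -1), Pow(Add(5, w), -1)))
Add(Mul(t, -79), Function('A')(7, o)) = Add(Mul(-56, -79), Mul(13, Pow(5, -1), Pow(Add(5, 5), -1))) = Add(4424, Mul(13, Rational(1, 5), Pow(10, -1))) = Add(4424, Mul(13, Rational(1, 5), Rational(1, 10))) = Add(4424, Rational(13, 50)) = Rational(221213, 50)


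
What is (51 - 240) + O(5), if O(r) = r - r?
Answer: -189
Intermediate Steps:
O(r) = 0
(51 - 240) + O(5) = (51 - 240) + 0 = -189 + 0 = -189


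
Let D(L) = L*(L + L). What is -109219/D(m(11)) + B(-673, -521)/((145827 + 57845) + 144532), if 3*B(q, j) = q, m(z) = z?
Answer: -5185983677/11490732 ≈ -451.32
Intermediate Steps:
B(q, j) = q/3
D(L) = 2*L**2 (D(L) = L*(2*L) = 2*L**2)
-109219/D(m(11)) + B(-673, -521)/((145827 + 57845) + 144532) = -109219/(2*11**2) + ((1/3)*(-673))/((145827 + 57845) + 144532) = -109219/(2*121) - 673/(3*(203672 + 144532)) = -109219/242 - 673/3/348204 = -109219*1/242 - 673/3*1/348204 = -9929/22 - 673/1044612 = -5185983677/11490732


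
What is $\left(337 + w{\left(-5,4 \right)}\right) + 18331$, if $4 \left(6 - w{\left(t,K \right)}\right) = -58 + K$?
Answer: $\frac{37375}{2} \approx 18688.0$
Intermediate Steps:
$w{\left(t,K \right)} = \frac{41}{2} - \frac{K}{4}$ ($w{\left(t,K \right)} = 6 - \frac{-58 + K}{4} = 6 - \left(- \frac{29}{2} + \frac{K}{4}\right) = \frac{41}{2} - \frac{K}{4}$)
$\left(337 + w{\left(-5,4 \right)}\right) + 18331 = \left(337 + \left(\frac{41}{2} - 1\right)\right) + 18331 = \left(337 + \frac{39}{2}\right) + 18331 = \frac{713}{2} + 18331 = \frac{37375}{2}$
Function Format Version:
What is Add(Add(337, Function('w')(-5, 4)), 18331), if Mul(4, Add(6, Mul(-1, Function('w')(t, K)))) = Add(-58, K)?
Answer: Rational(37375, 2) ≈ 18688.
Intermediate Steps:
Function('w')(t, K) = Add(Rational(41, 2), Mul(Rational(-1, 4), K)) (Function('w')(t, K) = Add(6, Mul(Rational(-1, 4), Add(-58, K))) = Add(6, Add(Rational(29, 2), Mul(Rational(-1, 4), K))) = Add(Rational(41, 2), Mul(Rational(-1, 4), K)))
Add(Add(337, Function('w')(-5, 4)), 18331) = Add(Add(337, Add(Rational(41, 2), Mul(Rational(-1, 4), 4))), 18331) = Add(Add(337, Add(Rational(41, 2), -1)), 18331) = Add(Add(337, Rational(39, 2)), 18331) = Add(Rational(713, 2), 18331) = Rational(37375, 2)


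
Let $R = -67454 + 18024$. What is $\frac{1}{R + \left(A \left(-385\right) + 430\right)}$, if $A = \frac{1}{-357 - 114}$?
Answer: $- \frac{471}{23078615} \approx -2.0409 \cdot 10^{-5}$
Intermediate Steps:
$A = - \frac{1}{471}$ ($A = \frac{1}{-471} = - \frac{1}{471} \approx -0.0021231$)
$R = -49430$
$\frac{1}{R + \left(A \left(-385\right) + 430\right)} = \frac{1}{-49430 + \left(\left(- \frac{1}{471}\right) \left(-385\right) + 430\right)} = \frac{1}{-49430 + \left(\frac{385}{471} + 430\right)} = \frac{1}{-49430 + \frac{202915}{471}} = \frac{1}{- \frac{23078615}{471}} = - \frac{471}{23078615}$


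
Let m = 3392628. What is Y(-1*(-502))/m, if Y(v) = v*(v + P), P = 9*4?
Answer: 251/3153 ≈ 0.079607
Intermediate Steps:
P = 36
Y(v) = v*(36 + v) (Y(v) = v*(v + 36) = v*(36 + v))
Y(-1*(-502))/m = ((-1*(-502))*(36 - 1*(-502)))/3392628 = (502*(36 + 502))*(1/3392628) = (502*538)*(1/3392628) = 270076*(1/3392628) = 251/3153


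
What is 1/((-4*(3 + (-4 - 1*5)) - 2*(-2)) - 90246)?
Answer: -1/90218 ≈ -1.1084e-5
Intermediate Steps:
1/((-4*(3 + (-4 - 1*5)) - 2*(-2)) - 90246) = 1/((-4*(3 + (-4 - 5)) + 4) - 90246) = 1/((-4*(3 - 9) + 4) - 90246) = 1/((-4*(-6) + 4) - 90246) = 1/((24 + 4) - 90246) = 1/(28 - 90246) = 1/(-90218) = -1/90218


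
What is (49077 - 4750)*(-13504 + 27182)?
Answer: 606304706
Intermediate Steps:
(49077 - 4750)*(-13504 + 27182) = 44327*13678 = 606304706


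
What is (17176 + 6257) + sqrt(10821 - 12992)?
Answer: 23433 + I*sqrt(2171) ≈ 23433.0 + 46.594*I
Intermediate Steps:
(17176 + 6257) + sqrt(10821 - 12992) = 23433 + sqrt(-2171) = 23433 + I*sqrt(2171)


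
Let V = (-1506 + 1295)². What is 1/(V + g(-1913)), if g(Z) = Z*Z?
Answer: 1/3704090 ≈ 2.6997e-7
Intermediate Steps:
g(Z) = Z²
V = 44521 (V = (-211)² = 44521)
1/(V + g(-1913)) = 1/(44521 + (-1913)²) = 1/(44521 + 3659569) = 1/3704090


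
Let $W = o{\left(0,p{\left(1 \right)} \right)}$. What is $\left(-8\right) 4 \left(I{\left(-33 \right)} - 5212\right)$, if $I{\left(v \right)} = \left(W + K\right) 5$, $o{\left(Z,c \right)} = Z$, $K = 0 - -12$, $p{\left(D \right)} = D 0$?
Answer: $164864$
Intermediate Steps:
$p{\left(D \right)} = 0$
$K = 12$ ($K = 0 + 12 = 12$)
$W = 0$
$I{\left(v \right)} = 60$ ($I{\left(v \right)} = \left(0 + 12\right) 5 = 12 \cdot 5 = 60$)
$\left(-8\right) 4 \left(I{\left(-33 \right)} - 5212\right) = \left(-8\right) 4 \left(60 - 5212\right) = \left(-32\right) \left(-5152\right) = 164864$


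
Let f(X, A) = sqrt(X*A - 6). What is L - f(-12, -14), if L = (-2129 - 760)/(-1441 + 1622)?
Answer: -2889/181 - 9*sqrt(2) ≈ -28.689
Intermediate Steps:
L = -2889/181 ≈ -15.961
f(X, A) = sqrt(-6 + A*X) (f(X, A) = sqrt(A*X - 6) = sqrt(-6 + A*X))
L - f(-12, -14) = -2889/181 - sqrt(-6 - 14*(-12)) = -2889/181 - sqrt(-6 + 168) = -2889/181 - sqrt(162) = -2889/181 - 9*sqrt(2)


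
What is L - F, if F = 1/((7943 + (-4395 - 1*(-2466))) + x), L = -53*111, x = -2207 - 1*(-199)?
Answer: -23567299/4006 ≈ -5883.0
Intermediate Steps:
x = -2008 (x = -2207 + 199 = -2008)
L = -5883
F = 1/4006 (F = 1/((7943 + (-4395 - 1*(-2466))) - 2008) = 1/((7943 + (-4395 + 2466)) - 2008) = 1/((7943 - 1929) - 2008) = 1/(6014 - 2008) = 1/4006 ≈ 0.00024963)
L - F = -5883 - 1*1/4006 = -5883 - 1/4006 = -23567299/4006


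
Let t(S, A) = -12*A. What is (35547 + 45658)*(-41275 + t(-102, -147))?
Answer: -3208490755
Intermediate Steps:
(35547 + 45658)*(-41275 + t(-102, -147)) = (35547 + 45658)*(-41275 - 12*(-147)) = 81205*(-41275 + 1764) = 81205*(-39511) = -3208490755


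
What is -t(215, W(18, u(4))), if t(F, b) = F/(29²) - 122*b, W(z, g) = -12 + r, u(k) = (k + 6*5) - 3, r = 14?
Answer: 204989/841 ≈ 243.74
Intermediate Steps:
u(k) = 27 + k (u(k) = (k + 30) - 3 = (30 + k) - 3 = 27 + k)
W(z, g) = 2 (W(z, g) = -12 + 14 = 2)
t(F, b) = -122*b + F/841 (t(F, b) = F/841 - 122*b = -122*b + F/841)
-t(215, W(18, u(4))) = -(-122*2 + (1/841)*215) = -(-244 + 215/841) = -1*(-204989/841) = 204989/841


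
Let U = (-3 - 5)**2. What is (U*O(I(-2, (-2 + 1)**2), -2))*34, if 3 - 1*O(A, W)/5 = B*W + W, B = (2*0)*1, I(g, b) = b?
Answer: 54400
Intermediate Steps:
U = 64 (U = (-8)**2 = 64)
B = 0 (B = 0*1 = 0)
O(A, W) = 15 - 5*W (O(A, W) = 15 - 5*(0*W + W) = 15 - 5*(0 + W) = 15 - 5*W)
(U*O(I(-2, (-2 + 1)**2), -2))*34 = (64*(15 - 5*(-2)))*34 = (64*(15 + 10))*34 = (64*25)*34 = 1600*34 = 54400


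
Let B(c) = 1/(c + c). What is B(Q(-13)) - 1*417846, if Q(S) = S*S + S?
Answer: -130367951/312 ≈ -4.1785e+5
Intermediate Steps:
Q(S) = S + S² (Q(S) = S² + S = S + S²)
B(c) = 1/(2*c)
B(Q(-13)) - 1*417846 = 1/(2*((-13*(1 - 13)))) - 1*417846 = 1/(2*((-13*(-12)))) - 417846 = (½)/156 - 417846 = (½)*(1/156) - 417846 = 1/312 - 417846 = -130367951/312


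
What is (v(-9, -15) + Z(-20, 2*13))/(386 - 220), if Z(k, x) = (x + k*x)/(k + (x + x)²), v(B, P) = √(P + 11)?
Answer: -247/222772 + I/83 ≈ -0.0011088 + 0.012048*I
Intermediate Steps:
v(B, P) = √(11 + P)
Z(k, x) = (x + k*x)/(k + 4*x²) (Z(k, x) = (x + k*x)/(k + (2*x)²) = (x + k*x)/(k + 4*x²))
(v(-9, -15) + Z(-20, 2*13))/(386 - 220) = (√(11 - 15) + (2*13)*(1 - 20)/(-20 + 4*(2*13)²))/(386 - 220) = (√(-4) + 26*(-19)/(-20 + 4*26²))/166 = (2*I + 26*(-19)/(-20 + 4*676))*(1/166) = (2*I + 26*(-19)/(-20 + 2704))*(1/166) = (2*I + 26*(-19)/2684)*(1/166) = (2*I + 26*(1/2684)*(-19))*(1/166) = (2*I - 247/1342)*(1/166) = (-247/1342 + 2*I)*(1/166) = -247/222772 + I/83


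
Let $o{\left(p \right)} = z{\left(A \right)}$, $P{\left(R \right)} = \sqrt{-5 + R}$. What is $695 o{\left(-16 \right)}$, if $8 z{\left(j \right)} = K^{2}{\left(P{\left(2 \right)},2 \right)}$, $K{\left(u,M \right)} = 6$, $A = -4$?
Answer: $\frac{6255}{2} \approx 3127.5$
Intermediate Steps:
$z{\left(j \right)} = \frac{9}{2}$ ($z{\left(j \right)} = \frac{6^{2}}{8} = \frac{1}{8} \cdot 36 = \frac{9}{2}$)
$o{\left(p \right)} = \frac{9}{2}$
$695 o{\left(-16 \right)} = 695 \cdot \frac{9}{2} = \frac{6255}{2}$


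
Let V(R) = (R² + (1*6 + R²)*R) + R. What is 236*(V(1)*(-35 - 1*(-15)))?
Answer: -42480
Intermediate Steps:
V(R) = R + R² + R*(6 + R²) (V(R) = (R² + (6 + R²)*R) + R = (R² + R*(6 + R²)) + R = R + R² + R*(6 + R²))
236*(V(1)*(-35 - 1*(-15))) = 236*((1*(7 + 1 + 1²))*(-35 - 1*(-15))) = 236*((1*(7 + 1 + 1))*(-35 + 15)) = 236*((1*9)*(-20)) = 236*(9*(-20)) = 236*(-180) = -42480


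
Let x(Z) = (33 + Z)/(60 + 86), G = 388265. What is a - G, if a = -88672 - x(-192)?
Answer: -69632643/146 ≈ -4.7694e+5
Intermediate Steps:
x(Z) = 33/146 + Z/146 (x(Z) = (33 + Z)/146 = (33 + Z)*(1/146) = 33/146 + Z/146)
a = -12945953/146 (a = -88672 - (33/146 + (1/146)*(-192)) = -88672 - (33/146 - 96/73) = -88672 - 1*(-159/146) = -88672 + 159/146 = -12945953/146 ≈ -88671.)
a - G = -12945953/146 - 1*388265 = -12945953/146 - 388265 = -69632643/146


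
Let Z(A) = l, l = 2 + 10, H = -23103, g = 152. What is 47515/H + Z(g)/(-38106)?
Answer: -5917921/2877003 ≈ -2.0570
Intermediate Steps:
l = 12
Z(A) = 12
47515/H + Z(g)/(-38106) = 47515/(-23103) + 12/(-38106) = 47515*(-1/23103) + 12*(-1/38106) = -2795/1359 - 2/6351 = -5917921/2877003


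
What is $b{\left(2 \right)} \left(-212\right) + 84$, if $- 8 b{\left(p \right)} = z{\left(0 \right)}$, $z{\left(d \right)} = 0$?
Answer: $84$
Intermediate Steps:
$b{\left(p \right)} = 0$ ($b{\left(p \right)} = \left(- \frac{1}{8}\right) 0 = 0$)
$b{\left(2 \right)} \left(-212\right) + 84 = 0 \left(-212\right) + 84 = 0 + 84 = 84$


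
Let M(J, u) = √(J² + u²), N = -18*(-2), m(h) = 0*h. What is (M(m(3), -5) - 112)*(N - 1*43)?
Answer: 749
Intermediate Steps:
m(h) = 0
N = 36
(M(m(3), -5) - 112)*(N - 1*43) = (√(0² + (-5)²) - 112)*(36 - 1*43) = (√(0 + 25) - 112)*(36 - 43) = (√25 - 112)*(-7) = (5 - 112)*(-7) = -107*(-7) = 749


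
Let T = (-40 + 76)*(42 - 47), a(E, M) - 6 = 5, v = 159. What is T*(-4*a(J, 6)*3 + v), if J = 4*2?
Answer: -4860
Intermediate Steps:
J = 8
a(E, M) = 11 (a(E, M) = 6 + 5 = 11)
T = -180 (T = 36*(-5) = -180)
T*(-4*a(J, 6)*3 + v) = -180*(-4*11*3 + 159) = -180*(-44*3 + 159) = -180*(-132 + 159) = -180*27 = -4860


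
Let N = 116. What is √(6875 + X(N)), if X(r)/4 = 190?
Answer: √7635 ≈ 87.379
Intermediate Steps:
X(r) = 760 (X(r) = 4*190 = 760)
√(6875 + X(N)) = √(6875 + 760) = √7635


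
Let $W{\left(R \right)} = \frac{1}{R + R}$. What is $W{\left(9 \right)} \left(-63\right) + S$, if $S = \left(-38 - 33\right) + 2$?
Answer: $- \frac{145}{2} \approx -72.5$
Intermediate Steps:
$S = -69$ ($S = -71 + 2 = -69$)
$W{\left(R \right)} = \frac{1}{2 R}$
$W{\left(9 \right)} \left(-63\right) + S = \frac{1}{2 \cdot 9} \left(-63\right) - 69 = \frac{1}{2} \cdot \frac{1}{9} \left(-63\right) - 69 = \frac{1}{18} \left(-63\right) - 69 = - \frac{7}{2} - 69 = - \frac{145}{2}$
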